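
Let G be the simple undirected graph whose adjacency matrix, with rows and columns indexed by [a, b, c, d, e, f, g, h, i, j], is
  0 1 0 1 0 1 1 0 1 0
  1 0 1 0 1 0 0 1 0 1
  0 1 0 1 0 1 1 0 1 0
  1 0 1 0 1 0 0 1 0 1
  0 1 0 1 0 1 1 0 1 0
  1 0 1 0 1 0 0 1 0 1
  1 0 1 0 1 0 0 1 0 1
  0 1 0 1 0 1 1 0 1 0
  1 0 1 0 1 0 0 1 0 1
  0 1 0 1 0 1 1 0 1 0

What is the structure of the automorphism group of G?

G is 5-regular and bipartite with parts {a, c, e, h, j} and {b, d, f, g, i} (each part is independent and every cross-pair is an edge), so G = K_{5,5}. Each part can be permuted independently (S_5 × S_5) and the two equal-size parts can also be swapped, giving (S_5 × S_5) ⋊ Z_2 of order 2·(5!)² = 28800.

(S_5 × S_5) ⋊ Z_2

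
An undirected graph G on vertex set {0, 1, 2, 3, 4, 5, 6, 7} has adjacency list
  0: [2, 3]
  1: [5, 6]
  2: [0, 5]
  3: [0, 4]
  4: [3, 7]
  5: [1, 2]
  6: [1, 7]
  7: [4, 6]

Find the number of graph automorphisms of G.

G is 2-regular and connected on 8 vertices, i.e. the cycle C_8. C_8 has 8 rotations and 8 reflections, so Aut(C_8) ≅ D_8 of order 16.

16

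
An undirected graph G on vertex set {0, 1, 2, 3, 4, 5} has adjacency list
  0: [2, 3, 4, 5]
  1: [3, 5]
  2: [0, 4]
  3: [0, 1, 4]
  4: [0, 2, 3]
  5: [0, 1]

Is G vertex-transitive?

Vertex 0 is the only vertex of degree 4, so every automorphism fixes it; G is not vertex-transitive.

No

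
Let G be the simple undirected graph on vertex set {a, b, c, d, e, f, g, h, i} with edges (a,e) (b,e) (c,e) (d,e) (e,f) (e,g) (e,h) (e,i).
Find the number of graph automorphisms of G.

40320

Vertex e has degree 8 and every other vertex has degree 1, so G is the star K_{1,8} with centre e. The 8 leaves are pairwise interchangeable while the centre is fixed, giving Aut(G) = S_8.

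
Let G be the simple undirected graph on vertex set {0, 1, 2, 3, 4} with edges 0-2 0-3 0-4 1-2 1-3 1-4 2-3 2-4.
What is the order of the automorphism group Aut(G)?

Vertex 2 is the unique vertex of degree 4; the remaining 4 vertices each have degree 3 and induce a cycle, so G is the wheel on 5 vertices with hub 2. Every automorphism fixes the hub and acts on the rim 4-cycle, so Aut(G) ≅ Aut(C_4) = D_4 of order 8.

8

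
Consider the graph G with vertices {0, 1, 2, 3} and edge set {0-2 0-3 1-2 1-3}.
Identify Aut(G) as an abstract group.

G is 2-regular and bipartite on 2^2 = 4 vertices with girth 4; it is the hypercube graph Q_2. The symmetry group of the 2-cube is the hyperoctahedral group B_2 = Z_2 ≀ S_2, of order 2^2·2! = 8.

D_4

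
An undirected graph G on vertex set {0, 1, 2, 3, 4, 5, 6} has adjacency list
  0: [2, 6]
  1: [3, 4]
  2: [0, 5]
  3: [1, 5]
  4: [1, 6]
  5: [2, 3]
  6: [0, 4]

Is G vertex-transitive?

G is 2-regular and connected on 7 vertices, i.e. the cycle C_7. The automorphisms of the 7-cycle are exactly the symmetries of a regular 7-gon: the dihedral group D_7, |D_7| = 14. Under this action every vertex can be carried to every other, so G is vertex-transitive.

Yes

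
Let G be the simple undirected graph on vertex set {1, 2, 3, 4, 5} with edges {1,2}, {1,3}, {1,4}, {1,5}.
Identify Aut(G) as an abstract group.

Vertex 1 has degree 4 and every other vertex has degree 1, so G is the star K_{1,4} with centre 1. Any automorphism fixes the centre and permutes the 4 leaves freely, so Aut(G) ≅ S_4 of order 4! = 24.

the symmetric group on 4 letters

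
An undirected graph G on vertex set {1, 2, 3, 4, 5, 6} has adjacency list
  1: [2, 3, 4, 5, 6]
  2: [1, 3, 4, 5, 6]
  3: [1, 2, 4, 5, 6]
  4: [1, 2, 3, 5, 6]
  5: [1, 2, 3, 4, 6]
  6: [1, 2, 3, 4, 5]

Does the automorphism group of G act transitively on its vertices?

Yes

Every vertex has degree 5, so G is the complete graph K_6. Any permutation of the 6 vertices preserves K_6, so Aut(K_6) = S_6 of order 6! = 720. Under this action every vertex can be carried to every other, so G is vertex-transitive.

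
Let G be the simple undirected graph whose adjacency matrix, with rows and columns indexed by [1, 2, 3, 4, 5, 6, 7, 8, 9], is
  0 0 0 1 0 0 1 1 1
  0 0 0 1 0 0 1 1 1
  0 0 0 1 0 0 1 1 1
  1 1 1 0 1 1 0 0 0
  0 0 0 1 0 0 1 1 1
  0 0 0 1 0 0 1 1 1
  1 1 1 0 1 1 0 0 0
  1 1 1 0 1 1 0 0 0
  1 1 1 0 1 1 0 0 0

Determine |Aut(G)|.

2880

The vertices split by degree into {4, 7, 8, 9} (degree 5) and {1, 2, 3, 5, 6} (degree 4); every edge runs between the two parts, so G is the complete bipartite graph K_{4,5}. The parts have unequal sizes, so no automorphism swaps them; each part is permuted independently, giving S_4 × S_5 of order 4!·5! = 2880.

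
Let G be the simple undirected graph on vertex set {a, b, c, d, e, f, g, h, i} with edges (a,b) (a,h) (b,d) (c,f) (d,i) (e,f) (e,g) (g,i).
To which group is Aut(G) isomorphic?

the cyclic group of order 2

The degree sequence is [2, 2, 1, 2, 2, 2, 2, 1, 2]; the two degree-1 vertices c and h are the ends of a path, so G = P_9. The only nontrivial automorphism of a path is the end-to-end reflection, so Aut(G) ≅ Z_2.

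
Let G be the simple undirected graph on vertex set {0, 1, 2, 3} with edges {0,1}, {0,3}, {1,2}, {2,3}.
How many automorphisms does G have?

8

G is 2-regular and bipartite on 2^2 = 4 vertices with girth 4; it is the hypercube graph Q_2. Aut(Q_2) consists of the signed permutations of the 2 coordinate axes: 2! permutations times 2^2 sign flips, so |Aut| = 2^2·2! = 8.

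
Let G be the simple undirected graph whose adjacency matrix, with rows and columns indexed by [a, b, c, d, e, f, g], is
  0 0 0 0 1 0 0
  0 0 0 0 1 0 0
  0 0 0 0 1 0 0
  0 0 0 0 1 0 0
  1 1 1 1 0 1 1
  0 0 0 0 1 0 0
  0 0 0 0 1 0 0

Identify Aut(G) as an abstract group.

Vertex e has degree 6 and every other vertex has degree 1, so G is the star K_{1,6} with centre e. Any automorphism fixes the centre and permutes the 6 leaves freely, so Aut(G) ≅ S_6 of order 6! = 720.

S_6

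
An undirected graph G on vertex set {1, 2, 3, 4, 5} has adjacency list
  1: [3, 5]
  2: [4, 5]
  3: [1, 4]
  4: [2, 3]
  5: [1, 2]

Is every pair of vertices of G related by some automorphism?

Yes

G is 2-regular and connected on 5 vertices, i.e. the cycle C_5. C_5 has 5 rotations and 5 reflections, so Aut(C_5) ≅ D_5 of order 10. This group acts transitively on the 5 vertices.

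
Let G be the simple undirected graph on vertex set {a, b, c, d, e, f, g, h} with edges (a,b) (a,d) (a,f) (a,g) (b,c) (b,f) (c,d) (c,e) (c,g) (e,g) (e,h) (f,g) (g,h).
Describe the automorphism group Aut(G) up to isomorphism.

The degree sequence is [4, 3, 4, 2, 3, 3, 5, 2]. Checking the degree-preserving permutations of the vertex set shows that none except the identity preserves every edge, so Aut(G) is trivial.

{e}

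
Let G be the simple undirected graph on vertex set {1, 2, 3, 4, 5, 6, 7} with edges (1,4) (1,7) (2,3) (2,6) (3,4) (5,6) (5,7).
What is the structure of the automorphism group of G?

Every vertex has degree 2 and the graph is connected, so G is the 7-cycle C_7. C_7 has 7 rotations and 7 reflections, so Aut(C_7) ≅ D_7 of order 14.

D_7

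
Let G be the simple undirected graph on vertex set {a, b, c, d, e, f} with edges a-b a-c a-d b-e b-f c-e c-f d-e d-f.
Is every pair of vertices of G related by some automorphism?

G is 3-regular and bipartite with parts {b, c, d} and {a, e, f} (each part is independent and every cross-pair is an edge), so G = K_{3,3}. Each part can be permuted independently (S_3 × S_3) and the two equal-size parts can also be swapped, giving (S_3 × S_3) ⋊ Z_2 of order 2·(3!)² = 72. Under this action every vertex can be carried to every other, so G is vertex-transitive.

Yes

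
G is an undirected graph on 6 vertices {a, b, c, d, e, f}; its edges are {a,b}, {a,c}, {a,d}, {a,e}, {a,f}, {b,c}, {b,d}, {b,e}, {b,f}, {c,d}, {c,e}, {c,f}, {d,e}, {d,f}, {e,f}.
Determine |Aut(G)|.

720

Every vertex has degree 5, so G is the complete graph K_6. Any permutation of the 6 vertices preserves K_6, so Aut(K_6) = S_6 of order 6! = 720.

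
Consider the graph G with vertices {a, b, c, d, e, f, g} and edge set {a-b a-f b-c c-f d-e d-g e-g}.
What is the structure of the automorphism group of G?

D_4 × D_3

G has two connected components, {a, b, c, f} and {d, e, g}; each is 2-regular, so G = C_4 ⊔ C_3. The components are non-isomorphic (different sizes), so Aut(G) = Aut(C_4) × Aut(C_3) = D_4 × D_3 of order 8·6 = 48.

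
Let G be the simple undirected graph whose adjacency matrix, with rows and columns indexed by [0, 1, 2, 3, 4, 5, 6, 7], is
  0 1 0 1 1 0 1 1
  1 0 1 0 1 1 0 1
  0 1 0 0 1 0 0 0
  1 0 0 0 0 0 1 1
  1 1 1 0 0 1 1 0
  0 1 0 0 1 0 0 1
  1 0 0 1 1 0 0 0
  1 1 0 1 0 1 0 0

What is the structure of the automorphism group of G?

Degrees alone do not determine every vertex (e.g. 0 and 1 both have degree 5), but their neighbour-degree multisets differ: N(0) has degrees [3, 3, 4, 5, 5] while N(1) has degrees [2, 3, 4, 5, 5]. Repeating this refinement separates all vertices, so the only automorphism is the identity.

{e}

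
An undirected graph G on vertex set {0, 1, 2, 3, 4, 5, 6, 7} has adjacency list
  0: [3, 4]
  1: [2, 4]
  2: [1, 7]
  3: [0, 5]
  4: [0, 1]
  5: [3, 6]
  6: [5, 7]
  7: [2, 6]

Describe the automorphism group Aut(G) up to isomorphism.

D_8

Every vertex has degree 2 and the graph is connected, so G is the 8-cycle C_8. C_8 has 8 rotations and 8 reflections, so Aut(C_8) ≅ D_8 of order 16.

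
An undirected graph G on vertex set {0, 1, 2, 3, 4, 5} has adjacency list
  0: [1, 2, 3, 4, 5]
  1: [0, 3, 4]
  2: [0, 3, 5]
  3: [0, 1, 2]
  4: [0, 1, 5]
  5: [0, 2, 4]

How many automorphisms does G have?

10

Vertex 0 is the unique vertex of degree 5; the remaining 5 vertices each have degree 3 and induce a cycle, so G is the wheel on 6 vertices with hub 0. With the hub fixed, the remaining symmetry is that of the rim cycle C_5, giving the dihedral group D_5.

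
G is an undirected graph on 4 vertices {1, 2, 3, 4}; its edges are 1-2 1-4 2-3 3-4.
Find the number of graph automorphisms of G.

G is 2-regular and bipartite on 2^2 = 4 vertices with girth 4; it is the hypercube graph Q_2. Aut(Q_2) consists of the signed permutations of the 2 coordinate axes: 2! permutations times 2^2 sign flips, so |Aut| = 2^2·2! = 8.

8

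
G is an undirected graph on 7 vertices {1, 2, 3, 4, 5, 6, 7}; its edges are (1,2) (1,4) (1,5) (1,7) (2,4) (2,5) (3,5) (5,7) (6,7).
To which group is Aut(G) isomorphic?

1

Degrees alone do not determine every vertex (e.g. 1 and 5 both have degree 4), but their neighbour-degree multisets differ: N(1) has degrees [2, 3, 3, 4] while N(5) has degrees [1, 3, 3, 4]. Repeating this refinement separates all vertices, so the only automorphism is the identity.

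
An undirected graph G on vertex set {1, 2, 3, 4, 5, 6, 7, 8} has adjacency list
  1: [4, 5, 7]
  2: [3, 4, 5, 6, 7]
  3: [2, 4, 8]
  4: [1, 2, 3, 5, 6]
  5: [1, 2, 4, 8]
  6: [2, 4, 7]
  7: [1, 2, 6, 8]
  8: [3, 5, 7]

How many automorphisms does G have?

1

Degrees alone do not determine every vertex (e.g. 1 and 3 both have degree 3), but their neighbour-degree multisets differ: N(1) has degrees [4, 4, 5] while N(3) has degrees [3, 5, 5]. Repeating this refinement separates all vertices, so the only automorphism is the identity.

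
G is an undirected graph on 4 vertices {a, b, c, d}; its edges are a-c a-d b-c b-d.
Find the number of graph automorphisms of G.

Every vertex has degree 2 and the graph is connected, so G is the 4-cycle C_4. The automorphisms of the 4-cycle are exactly the symmetries of a regular 4-gon: the dihedral group D_4, |D_4| = 8.

8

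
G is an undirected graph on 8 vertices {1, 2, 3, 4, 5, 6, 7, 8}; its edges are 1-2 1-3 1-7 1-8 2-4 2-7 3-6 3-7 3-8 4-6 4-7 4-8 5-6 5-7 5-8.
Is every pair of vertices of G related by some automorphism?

No

Vertex 7 is the only vertex of degree 5, so every automorphism fixes it; G is not vertex-transitive.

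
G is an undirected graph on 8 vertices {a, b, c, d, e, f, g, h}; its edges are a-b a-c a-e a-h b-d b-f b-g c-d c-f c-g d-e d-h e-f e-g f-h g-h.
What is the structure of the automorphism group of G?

G is 4-regular and bipartite with parts {b, c, e, h} and {a, d, f, g} (each part is independent and every cross-pair is an edge), so G = K_{4,4}. Aut(K_{4,4}) is the wreath product S_4 ≀ Z_2: permute within each part, then optionally swap the parts; |Aut| = 2·(4!)² = 1152.

S_4 ≀ Z_2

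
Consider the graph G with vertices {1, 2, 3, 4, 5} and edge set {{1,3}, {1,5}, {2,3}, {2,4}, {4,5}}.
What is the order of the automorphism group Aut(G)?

Every vertex has degree 2 and the graph is connected, so G is the 5-cycle C_5. The automorphisms of the 5-cycle are exactly the symmetries of a regular 5-gon: the dihedral group D_5, |D_5| = 10.

10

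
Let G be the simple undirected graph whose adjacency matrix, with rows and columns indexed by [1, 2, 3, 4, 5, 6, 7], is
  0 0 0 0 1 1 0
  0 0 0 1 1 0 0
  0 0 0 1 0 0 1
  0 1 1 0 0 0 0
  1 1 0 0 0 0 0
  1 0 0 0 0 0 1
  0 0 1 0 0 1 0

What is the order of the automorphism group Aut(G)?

14

G is 2-regular and connected on 7 vertices, i.e. the cycle C_7. C_7 has 7 rotations and 7 reflections, so Aut(C_7) ≅ D_7 of order 14.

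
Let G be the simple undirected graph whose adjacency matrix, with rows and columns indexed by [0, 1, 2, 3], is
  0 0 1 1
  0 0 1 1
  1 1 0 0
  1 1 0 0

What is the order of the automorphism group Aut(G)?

8

G is 2-regular and bipartite on 2^2 = 4 vertices with girth 4; it is the hypercube graph Q_2. Aut(Q_2) consists of the signed permutations of the 2 coordinate axes: 2! permutations times 2^2 sign flips, so |Aut| = 2^2·2! = 8.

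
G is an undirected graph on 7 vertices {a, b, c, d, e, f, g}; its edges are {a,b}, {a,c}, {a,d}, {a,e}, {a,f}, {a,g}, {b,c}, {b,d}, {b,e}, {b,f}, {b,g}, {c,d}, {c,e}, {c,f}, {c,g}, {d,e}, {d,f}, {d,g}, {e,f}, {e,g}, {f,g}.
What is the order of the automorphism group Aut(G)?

All 7 vertices are pairwise adjacent: G = K_7. Every bijection on the vertex set is an automorphism of K_7; hence Aut(K_7) ≅ S_7, order 5040.

5040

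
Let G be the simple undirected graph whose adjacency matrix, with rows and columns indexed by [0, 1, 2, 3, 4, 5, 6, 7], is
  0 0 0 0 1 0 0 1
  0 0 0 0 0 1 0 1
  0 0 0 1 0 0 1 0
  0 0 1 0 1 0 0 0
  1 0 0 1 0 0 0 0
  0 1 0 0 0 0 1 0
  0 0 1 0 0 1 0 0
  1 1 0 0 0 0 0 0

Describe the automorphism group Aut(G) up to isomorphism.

D_8

Every vertex has degree 2 and the graph is connected, so G is the 8-cycle C_8. The automorphisms of the 8-cycle are exactly the symmetries of a regular 8-gon: the dihedral group D_8, |D_8| = 16.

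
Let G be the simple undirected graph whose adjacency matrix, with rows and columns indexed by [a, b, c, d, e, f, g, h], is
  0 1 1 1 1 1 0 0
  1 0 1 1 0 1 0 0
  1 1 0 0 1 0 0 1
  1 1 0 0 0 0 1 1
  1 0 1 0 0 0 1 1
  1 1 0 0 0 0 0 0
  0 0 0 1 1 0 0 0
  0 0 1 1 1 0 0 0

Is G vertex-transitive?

Vertex a is the only vertex of degree 5, so every automorphism fixes it; G is not vertex-transitive.

No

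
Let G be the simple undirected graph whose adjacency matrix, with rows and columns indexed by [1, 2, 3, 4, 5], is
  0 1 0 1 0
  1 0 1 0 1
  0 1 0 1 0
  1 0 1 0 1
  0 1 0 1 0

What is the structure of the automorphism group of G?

The vertices split by degree into {2, 4} (degree 3) and {1, 3, 5} (degree 2); every edge runs between the two parts, so G is the complete bipartite graph K_{2,3}. Automorphisms preserve the bipartition setwise (since the parts differ in size) and act as S_2 × S_3 within it; |Aut| = 12.

S_2 × S_3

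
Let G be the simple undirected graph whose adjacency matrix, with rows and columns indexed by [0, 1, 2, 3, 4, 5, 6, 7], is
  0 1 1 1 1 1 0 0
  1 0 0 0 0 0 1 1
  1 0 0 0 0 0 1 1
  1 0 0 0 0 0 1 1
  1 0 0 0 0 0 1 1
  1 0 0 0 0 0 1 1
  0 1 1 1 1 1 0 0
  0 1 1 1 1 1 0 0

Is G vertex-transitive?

Automorphisms preserve degree, but G has vertices of degree 3 and vertices of degree 5; no automorphism maps one to the other, so G is not vertex-transitive.

No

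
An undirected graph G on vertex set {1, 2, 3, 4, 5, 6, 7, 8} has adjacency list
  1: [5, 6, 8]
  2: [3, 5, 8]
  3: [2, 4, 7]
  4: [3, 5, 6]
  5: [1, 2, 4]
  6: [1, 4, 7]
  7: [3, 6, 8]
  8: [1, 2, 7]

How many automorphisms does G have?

G is 3-regular and bipartite on 2^3 = 8 vertices with girth 4; it is the hypercube graph Q_3. The symmetry group of the 3-cube is the hyperoctahedral group B_3 = Z_2 ≀ S_3, of order 2^3·3! = 48.

48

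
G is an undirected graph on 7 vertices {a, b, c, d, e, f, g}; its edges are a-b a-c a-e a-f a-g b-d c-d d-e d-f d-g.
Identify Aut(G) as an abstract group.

The vertices split by degree into {a, d} (degree 5) and {b, c, e, f, g} (degree 2); every edge runs between the two parts, so G is the complete bipartite graph K_{2,5}. Automorphisms preserve the bipartition setwise (since the parts differ in size) and act as S_5 × S_2 within it; |Aut| = 240.

S_5 × S_2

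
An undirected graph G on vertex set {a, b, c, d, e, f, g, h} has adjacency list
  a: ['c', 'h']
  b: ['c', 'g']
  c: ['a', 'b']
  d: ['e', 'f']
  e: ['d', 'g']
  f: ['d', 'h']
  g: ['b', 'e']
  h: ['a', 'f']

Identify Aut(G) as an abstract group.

the dihedral group of order 16

G is 2-regular and connected on 8 vertices, i.e. the cycle C_8. C_8 has 8 rotations and 8 reflections, so Aut(C_8) ≅ D_8 of order 16.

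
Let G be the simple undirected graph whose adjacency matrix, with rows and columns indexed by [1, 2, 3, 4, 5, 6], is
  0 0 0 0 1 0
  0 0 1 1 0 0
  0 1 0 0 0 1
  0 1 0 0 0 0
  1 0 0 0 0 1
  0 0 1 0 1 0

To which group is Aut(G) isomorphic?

The degree sequence is [1, 2, 2, 1, 2, 2]; the two degree-1 vertices 1 and 4 are the ends of a path, so G = P_6. A path has exactly one nontrivial symmetry — reversal — giving Aut(G) of order 2.

the cyclic group of order 2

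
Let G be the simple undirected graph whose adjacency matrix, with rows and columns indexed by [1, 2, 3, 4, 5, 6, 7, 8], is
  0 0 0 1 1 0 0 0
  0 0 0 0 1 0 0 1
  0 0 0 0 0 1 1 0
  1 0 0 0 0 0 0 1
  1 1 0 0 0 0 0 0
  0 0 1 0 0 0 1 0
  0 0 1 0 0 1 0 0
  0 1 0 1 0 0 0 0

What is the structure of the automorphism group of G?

G has two connected components, {1, 2, 4, 5, 8} and {3, 6, 7}; each is 2-regular, so G = C_5 ⊔ C_3. No automorphism exchanges components of different sizes, hence Aut(G) is the direct product D_3 × D_5, order 60.

D_3 × D_5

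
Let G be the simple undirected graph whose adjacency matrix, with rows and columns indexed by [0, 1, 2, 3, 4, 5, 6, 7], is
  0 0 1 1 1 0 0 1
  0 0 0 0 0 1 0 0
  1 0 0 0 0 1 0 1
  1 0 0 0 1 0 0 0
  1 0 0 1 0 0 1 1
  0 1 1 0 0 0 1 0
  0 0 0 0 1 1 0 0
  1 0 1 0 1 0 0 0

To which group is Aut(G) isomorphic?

Degrees alone do not determine every vertex (e.g. 0 and 4 both have degree 4), but their neighbour-degree multisets differ: N(0) has degrees [2, 3, 3, 4] while N(4) has degrees [2, 2, 3, 4]. Repeating this refinement separates all vertices, so the only automorphism is the identity.

the trivial group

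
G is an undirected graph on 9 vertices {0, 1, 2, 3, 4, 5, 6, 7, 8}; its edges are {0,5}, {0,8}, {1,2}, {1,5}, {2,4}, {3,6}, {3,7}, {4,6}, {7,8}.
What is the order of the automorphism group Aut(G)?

18

Every vertex has degree 2 and the graph is connected, so G is the 9-cycle C_9. C_9 has 9 rotations and 9 reflections, so Aut(C_9) ≅ D_9 of order 18.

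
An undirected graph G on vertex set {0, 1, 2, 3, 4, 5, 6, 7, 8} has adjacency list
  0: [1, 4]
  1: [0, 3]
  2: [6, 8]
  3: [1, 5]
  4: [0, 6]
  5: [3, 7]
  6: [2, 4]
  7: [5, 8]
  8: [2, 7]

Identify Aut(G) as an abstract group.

D_9

Every vertex has degree 2 and the graph is connected, so G is the 9-cycle C_9. The automorphisms of the 9-cycle are exactly the symmetries of a regular 9-gon: the dihedral group D_9, |D_9| = 18.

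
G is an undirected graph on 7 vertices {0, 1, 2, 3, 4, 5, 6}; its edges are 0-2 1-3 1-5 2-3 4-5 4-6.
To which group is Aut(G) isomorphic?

The degree sequence is [1, 2, 2, 2, 2, 2, 1]; the two degree-1 vertices 0 and 6 are the ends of a path, so G = P_7. The only nontrivial automorphism of a path is the end-to-end reflection, so Aut(G) ≅ Z_2.

C_2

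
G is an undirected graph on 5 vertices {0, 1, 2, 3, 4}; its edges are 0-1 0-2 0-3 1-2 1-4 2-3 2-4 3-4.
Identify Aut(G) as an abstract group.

Vertex 2 is the unique vertex of degree 4; the remaining 4 vertices each have degree 3 and induce a cycle, so G is the wheel on 5 vertices with hub 2. Every automorphism fixes the hub and acts on the rim 4-cycle, so Aut(G) ≅ Aut(C_4) = D_4 of order 8.

the dihedral group of order 8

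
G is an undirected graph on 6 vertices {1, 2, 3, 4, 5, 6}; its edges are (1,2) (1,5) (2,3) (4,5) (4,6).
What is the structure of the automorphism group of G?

C_2

The degree sequence is [2, 2, 1, 2, 2, 1]; the two degree-1 vertices 3 and 6 are the ends of a path, so G = P_6. A path has exactly one nontrivial symmetry — reversal — giving Aut(G) of order 2.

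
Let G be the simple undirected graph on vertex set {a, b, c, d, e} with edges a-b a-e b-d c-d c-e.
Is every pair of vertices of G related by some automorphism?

Yes

G is 2-regular and connected on 5 vertices, i.e. the cycle C_5. C_5 has 5 rotations and 5 reflections, so Aut(C_5) ≅ D_5 of order 10. This group acts transitively on the 5 vertices.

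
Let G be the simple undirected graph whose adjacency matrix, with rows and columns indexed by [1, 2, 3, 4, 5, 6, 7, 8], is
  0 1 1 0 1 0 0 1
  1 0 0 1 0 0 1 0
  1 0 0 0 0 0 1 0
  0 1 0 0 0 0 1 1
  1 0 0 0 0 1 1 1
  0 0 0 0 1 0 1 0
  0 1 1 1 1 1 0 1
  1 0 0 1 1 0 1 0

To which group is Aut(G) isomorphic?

The degree sequence is [4, 3, 2, 3, 4, 2, 6, 4]. Checking the degree-preserving permutations of the vertex set shows that none except the identity preserves every edge, so Aut(G) is trivial.

1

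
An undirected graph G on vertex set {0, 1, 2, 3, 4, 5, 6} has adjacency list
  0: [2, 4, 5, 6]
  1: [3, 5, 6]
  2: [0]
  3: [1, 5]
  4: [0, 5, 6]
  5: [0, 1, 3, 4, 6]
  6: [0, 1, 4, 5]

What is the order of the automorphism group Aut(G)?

1

Degrees alone do not determine every vertex (e.g. 0 and 6 both have degree 4), but their neighbour-degree multisets differ: N(0) has degrees [1, 3, 4, 5] while N(6) has degrees [3, 3, 4, 5]. Repeating this refinement separates all vertices, so the only automorphism is the identity.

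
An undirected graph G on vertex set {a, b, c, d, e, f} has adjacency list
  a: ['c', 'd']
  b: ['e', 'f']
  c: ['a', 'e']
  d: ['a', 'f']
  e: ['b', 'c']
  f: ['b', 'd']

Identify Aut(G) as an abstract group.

D_6

G is 2-regular and connected on 6 vertices, i.e. the cycle C_6. The automorphisms of the 6-cycle are exactly the symmetries of a regular 6-gon: the dihedral group D_6, |D_6| = 12.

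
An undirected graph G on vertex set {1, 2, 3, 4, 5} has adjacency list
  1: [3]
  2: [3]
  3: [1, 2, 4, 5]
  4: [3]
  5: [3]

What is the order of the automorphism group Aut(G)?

Vertex 3 has degree 4 and every other vertex has degree 1, so G is the star K_{1,4} with centre 3. The 4 leaves are pairwise interchangeable while the centre is fixed, giving Aut(G) = S_4.

24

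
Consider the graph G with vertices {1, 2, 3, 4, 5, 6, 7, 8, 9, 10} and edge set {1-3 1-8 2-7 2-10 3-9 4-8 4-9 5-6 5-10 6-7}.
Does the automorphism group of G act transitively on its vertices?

Yes

G has two connected components, {2, 5, 6, 7, 10} and {1, 3, 4, 8, 9}; each is 2-regular, so G = C_5 ⊔ C_5. Aut of a disjoint union of two copies of C_5 is the wreath product D_5 ≀ Z_2, of order 2·10² = 200. This group acts transitively on the 10 vertices.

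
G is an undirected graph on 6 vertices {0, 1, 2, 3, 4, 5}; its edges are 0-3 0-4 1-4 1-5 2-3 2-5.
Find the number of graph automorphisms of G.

G is 2-regular and connected on 6 vertices, i.e. the cycle C_6. C_6 has 6 rotations and 6 reflections, so Aut(C_6) ≅ D_6 of order 12.

12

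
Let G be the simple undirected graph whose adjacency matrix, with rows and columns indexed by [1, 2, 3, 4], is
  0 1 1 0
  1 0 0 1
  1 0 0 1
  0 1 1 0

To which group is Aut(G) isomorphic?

G is 2-regular and bipartite with parts {2, 3} and {1, 4} (each part is independent and every cross-pair is an edge), so G = K_{2,2}. Each part can be permuted independently (S_2 × S_2) and the two equal-size parts can also be swapped, giving (S_2 × S_2) ⋊ Z_2 of order 2·(2!)² = 8.

(S_2 × S_2) ⋊ Z_2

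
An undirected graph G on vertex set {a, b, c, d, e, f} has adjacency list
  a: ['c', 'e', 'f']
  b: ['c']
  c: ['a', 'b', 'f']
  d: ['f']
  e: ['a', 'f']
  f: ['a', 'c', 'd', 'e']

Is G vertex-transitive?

No

Vertex e is the only vertex of degree 2, so every automorphism fixes it; G is not vertex-transitive.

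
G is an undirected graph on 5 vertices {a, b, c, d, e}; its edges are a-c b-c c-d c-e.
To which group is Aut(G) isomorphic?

Vertex c has degree 4 and every other vertex has degree 1, so G is the star K_{1,4} with centre c. The 4 leaves are pairwise interchangeable while the centre is fixed, giving Aut(G) = S_4.

the symmetric group on 4 letters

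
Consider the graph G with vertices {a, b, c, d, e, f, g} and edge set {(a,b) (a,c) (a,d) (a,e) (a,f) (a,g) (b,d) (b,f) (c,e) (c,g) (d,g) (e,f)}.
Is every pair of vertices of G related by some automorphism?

No

Vertex a is the only vertex of degree 6, so every automorphism fixes it; G is not vertex-transitive.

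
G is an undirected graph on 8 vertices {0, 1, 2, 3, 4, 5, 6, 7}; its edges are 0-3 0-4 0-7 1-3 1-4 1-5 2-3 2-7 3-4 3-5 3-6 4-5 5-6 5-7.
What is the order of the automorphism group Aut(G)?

1

Degrees alone do not determine every vertex (e.g. 0 and 1 both have degree 3), but their neighbour-degree multisets differ: N(0) has degrees [3, 4, 6] while N(1) has degrees [4, 5, 6]. Repeating this refinement separates all vertices, so the only automorphism is the identity.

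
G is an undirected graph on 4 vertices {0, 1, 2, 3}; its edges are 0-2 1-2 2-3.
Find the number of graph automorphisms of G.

Vertex 2 has degree 3 and every other vertex has degree 1, so G is the star K_{1,3} with centre 2. The 3 leaves are pairwise interchangeable while the centre is fixed, giving Aut(G) = S_3.

6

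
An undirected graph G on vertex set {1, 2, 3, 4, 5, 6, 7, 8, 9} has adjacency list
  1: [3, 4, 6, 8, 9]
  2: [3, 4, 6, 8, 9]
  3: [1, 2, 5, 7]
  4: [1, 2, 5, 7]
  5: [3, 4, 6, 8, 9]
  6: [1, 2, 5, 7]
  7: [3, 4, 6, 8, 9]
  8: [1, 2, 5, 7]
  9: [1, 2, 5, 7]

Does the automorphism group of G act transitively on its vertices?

Automorphisms preserve degree, but G has vertices of degree 4 and vertices of degree 5; no automorphism maps one to the other, so G is not vertex-transitive.

No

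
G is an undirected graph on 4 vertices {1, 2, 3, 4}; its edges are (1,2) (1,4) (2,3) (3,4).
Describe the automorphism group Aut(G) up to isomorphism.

Z_2^2 ⋊ S_2

G is 2-regular and bipartite on 2^2 = 4 vertices with girth 4; it is the hypercube graph Q_2. Aut(Q_2) consists of the signed permutations of the 2 coordinate axes: 2! permutations times 2^2 sign flips, so |Aut| = 2^2·2! = 8.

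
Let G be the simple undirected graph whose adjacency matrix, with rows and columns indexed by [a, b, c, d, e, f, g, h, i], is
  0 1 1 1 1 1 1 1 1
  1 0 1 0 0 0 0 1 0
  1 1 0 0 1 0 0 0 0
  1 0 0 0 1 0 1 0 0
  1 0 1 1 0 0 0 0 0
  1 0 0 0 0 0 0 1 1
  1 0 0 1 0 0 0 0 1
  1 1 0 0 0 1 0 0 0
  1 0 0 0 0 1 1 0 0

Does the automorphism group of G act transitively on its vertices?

Vertex a is the only vertex of degree 8, so every automorphism fixes it; G is not vertex-transitive.

No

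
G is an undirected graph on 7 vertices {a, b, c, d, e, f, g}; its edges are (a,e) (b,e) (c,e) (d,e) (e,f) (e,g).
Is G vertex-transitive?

No

Vertex e is the only vertex of degree 6, so every automorphism fixes it; G is not vertex-transitive.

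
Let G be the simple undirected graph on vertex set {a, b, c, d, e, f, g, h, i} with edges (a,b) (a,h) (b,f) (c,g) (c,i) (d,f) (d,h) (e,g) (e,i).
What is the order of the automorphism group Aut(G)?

G has two connected components, {a, b, d, f, h} and {c, e, g, i}; each is 2-regular, so G = C_5 ⊔ C_4. No automorphism exchanges components of different sizes, hence Aut(G) is the direct product D_4 × D_5, order 80.

80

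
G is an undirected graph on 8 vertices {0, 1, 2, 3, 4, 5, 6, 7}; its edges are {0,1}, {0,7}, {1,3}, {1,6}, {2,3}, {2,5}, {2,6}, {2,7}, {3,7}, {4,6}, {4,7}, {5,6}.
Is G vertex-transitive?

Automorphisms preserve degree, but G has vertices of degree 2 and vertices of degree 4; no automorphism maps one to the other, so G is not vertex-transitive.

No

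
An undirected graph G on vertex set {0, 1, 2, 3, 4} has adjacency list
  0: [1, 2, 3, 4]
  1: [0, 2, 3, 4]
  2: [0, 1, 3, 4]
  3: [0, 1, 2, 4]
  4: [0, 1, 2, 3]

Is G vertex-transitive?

Yes

Every vertex has degree 4, so G is the complete graph K_5. Every bijection on the vertex set is an automorphism of K_5; hence Aut(K_5) ≅ S_5, order 120. Under this action every vertex can be carried to every other, so G is vertex-transitive.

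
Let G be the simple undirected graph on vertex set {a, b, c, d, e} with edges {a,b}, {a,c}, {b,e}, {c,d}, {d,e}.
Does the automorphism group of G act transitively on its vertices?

Yes

Every vertex has degree 2 and the graph is connected, so G is the 5-cycle C_5. C_5 has 5 rotations and 5 reflections, so Aut(C_5) ≅ D_5 of order 10. Under this action every vertex can be carried to every other, so G is vertex-transitive.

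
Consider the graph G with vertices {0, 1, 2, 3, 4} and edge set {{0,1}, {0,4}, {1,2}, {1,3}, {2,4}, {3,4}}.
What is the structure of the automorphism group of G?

The vertices split by degree into {1, 4} (degree 3) and {0, 2, 3} (degree 2); every edge runs between the two parts, so G is the complete bipartite graph K_{2,3}. Automorphisms preserve the bipartition setwise (since the parts differ in size) and act as S_3 × S_2 within it; |Aut| = 12.

S_3 × S_2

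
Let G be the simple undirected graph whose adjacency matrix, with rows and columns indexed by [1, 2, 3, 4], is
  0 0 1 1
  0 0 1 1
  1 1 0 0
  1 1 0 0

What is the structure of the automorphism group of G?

D_4

G is 2-regular and bipartite on 2^2 = 4 vertices with girth 4; it is the hypercube graph Q_2. Aut(Q_2) consists of the signed permutations of the 2 coordinate axes: 2! permutations times 2^2 sign flips, so |Aut| = 2^2·2! = 8.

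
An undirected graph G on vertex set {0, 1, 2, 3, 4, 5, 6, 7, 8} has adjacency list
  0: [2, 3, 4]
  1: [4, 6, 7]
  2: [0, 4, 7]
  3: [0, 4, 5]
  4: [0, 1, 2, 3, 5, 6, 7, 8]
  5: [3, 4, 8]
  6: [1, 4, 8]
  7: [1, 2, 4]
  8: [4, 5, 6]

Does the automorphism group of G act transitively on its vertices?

Vertex 4 is the only vertex of degree 8, so every automorphism fixes it; G is not vertex-transitive.

No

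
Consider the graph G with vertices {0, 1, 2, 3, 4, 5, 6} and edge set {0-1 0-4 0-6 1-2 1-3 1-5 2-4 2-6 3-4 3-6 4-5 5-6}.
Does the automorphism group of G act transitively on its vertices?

No

Automorphisms preserve degree, but G has vertices of degree 3 and vertices of degree 4; no automorphism maps one to the other, so G is not vertex-transitive.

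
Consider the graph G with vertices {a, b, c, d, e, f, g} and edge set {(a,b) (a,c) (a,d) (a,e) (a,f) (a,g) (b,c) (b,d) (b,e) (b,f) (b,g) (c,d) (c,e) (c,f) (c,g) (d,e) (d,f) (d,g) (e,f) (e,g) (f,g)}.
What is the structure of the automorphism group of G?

All 7 vertices are pairwise adjacent: G = K_7. Any permutation of the 7 vertices preserves K_7, so Aut(K_7) = S_7 of order 7! = 5040.

the symmetric group on 7 letters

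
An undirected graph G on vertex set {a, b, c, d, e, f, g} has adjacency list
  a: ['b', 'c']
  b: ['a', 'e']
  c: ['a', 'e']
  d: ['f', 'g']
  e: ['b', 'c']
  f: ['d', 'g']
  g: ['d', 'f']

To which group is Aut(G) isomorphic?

G has two connected components, {a, b, c, e} and {d, f, g}; each is 2-regular, so G = C_4 ⊔ C_3. No automorphism exchanges components of different sizes, hence Aut(G) is the direct product D_3 × D_4, order 48.

D_3 × D_4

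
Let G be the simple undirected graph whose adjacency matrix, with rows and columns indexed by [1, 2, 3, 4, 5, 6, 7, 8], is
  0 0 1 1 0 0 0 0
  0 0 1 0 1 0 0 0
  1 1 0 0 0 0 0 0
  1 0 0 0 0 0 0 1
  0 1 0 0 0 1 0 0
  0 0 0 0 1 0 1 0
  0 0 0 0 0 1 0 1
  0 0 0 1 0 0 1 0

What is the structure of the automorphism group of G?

the dihedral group of order 16

Every vertex has degree 2 and the graph is connected, so G is the 8-cycle C_8. The automorphisms of the 8-cycle are exactly the symmetries of a regular 8-gon: the dihedral group D_8, |D_8| = 16.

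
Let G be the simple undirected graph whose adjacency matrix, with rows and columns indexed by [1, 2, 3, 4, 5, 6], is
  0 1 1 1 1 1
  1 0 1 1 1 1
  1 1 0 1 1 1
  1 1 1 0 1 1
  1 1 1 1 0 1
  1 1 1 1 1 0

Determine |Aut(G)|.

720

All 6 vertices are pairwise adjacent: G = K_6. Every bijection on the vertex set is an automorphism of K_6; hence Aut(K_6) ≅ S_6, order 720.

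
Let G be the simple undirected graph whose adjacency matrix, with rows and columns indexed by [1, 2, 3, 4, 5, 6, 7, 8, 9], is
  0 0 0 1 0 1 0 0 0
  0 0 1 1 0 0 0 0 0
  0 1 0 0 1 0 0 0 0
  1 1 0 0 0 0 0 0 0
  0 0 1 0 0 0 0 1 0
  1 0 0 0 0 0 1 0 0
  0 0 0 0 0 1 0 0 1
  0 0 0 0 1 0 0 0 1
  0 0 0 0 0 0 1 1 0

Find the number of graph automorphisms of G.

18

G is 2-regular and connected on 9 vertices, i.e. the cycle C_9. C_9 has 9 rotations and 9 reflections, so Aut(C_9) ≅ D_9 of order 18.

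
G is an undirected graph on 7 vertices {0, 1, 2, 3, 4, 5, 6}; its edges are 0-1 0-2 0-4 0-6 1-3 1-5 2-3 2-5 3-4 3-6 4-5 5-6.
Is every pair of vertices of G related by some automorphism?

Automorphisms preserve degree, but G has vertices of degree 3 and vertices of degree 4; no automorphism maps one to the other, so G is not vertex-transitive.

No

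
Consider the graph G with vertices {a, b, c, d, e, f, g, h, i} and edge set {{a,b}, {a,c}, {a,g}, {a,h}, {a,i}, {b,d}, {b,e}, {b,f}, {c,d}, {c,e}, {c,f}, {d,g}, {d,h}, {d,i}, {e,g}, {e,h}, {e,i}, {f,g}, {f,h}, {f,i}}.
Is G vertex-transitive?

Automorphisms preserve degree, but G has vertices of degree 4 and vertices of degree 5; no automorphism maps one to the other, so G is not vertex-transitive.

No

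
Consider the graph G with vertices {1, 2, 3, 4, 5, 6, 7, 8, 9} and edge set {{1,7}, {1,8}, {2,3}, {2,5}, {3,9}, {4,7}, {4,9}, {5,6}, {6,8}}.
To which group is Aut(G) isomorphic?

Every vertex has degree 2 and the graph is connected, so G is the 9-cycle C_9. The automorphisms of the 9-cycle are exactly the symmetries of a regular 9-gon: the dihedral group D_9, |D_9| = 18.

the dihedral group of order 18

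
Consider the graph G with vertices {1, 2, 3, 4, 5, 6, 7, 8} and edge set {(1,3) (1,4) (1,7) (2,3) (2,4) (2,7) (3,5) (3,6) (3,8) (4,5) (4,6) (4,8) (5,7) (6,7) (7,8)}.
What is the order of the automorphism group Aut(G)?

720

The vertices split by degree into {3, 4, 7} (degree 5) and {1, 2, 5, 6, 8} (degree 3); every edge runs between the two parts, so G is the complete bipartite graph K_{3,5}. Automorphisms preserve the bipartition setwise (since the parts differ in size) and act as S_5 × S_3 within it; |Aut| = 720.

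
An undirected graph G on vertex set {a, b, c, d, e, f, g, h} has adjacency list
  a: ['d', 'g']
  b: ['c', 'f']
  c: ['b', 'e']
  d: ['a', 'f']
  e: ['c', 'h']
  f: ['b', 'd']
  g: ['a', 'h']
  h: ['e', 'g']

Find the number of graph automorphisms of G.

Every vertex has degree 2 and the graph is connected, so G is the 8-cycle C_8. C_8 has 8 rotations and 8 reflections, so Aut(C_8) ≅ D_8 of order 16.

16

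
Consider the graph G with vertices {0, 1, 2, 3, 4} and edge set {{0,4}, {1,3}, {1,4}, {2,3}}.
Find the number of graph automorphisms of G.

The degree sequence is [1, 2, 1, 2, 2]; the two degree-1 vertices 0 and 2 are the ends of a path, so G = P_5. The only nontrivial automorphism of a path is the end-to-end reflection, so Aut(G) ≅ Z_2.

2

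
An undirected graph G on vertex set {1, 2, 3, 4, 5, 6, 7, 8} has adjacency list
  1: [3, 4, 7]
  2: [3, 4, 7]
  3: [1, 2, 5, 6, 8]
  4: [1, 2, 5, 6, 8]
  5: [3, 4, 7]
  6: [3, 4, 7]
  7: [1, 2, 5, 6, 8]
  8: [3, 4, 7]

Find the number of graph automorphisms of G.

The vertices split by degree into {3, 4, 7} (degree 5) and {1, 2, 5, 6, 8} (degree 3); every edge runs between the two parts, so G is the complete bipartite graph K_{3,5}. The parts have unequal sizes, so no automorphism swaps them; each part is permuted independently, giving S_5 × S_3 of order 5!·3! = 720.

720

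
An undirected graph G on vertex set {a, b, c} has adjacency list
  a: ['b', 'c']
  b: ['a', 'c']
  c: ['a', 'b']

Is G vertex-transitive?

Every vertex has degree 2, so G is the complete graph K_3. Any permutation of the 3 vertices preserves K_3, so Aut(K_3) = S_3 of order 3! = 6. This group acts transitively on the 3 vertices.

Yes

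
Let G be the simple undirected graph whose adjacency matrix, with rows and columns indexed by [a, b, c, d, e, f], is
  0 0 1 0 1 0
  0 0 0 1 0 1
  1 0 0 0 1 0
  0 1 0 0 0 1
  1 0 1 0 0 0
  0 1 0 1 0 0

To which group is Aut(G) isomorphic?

(D_3 × D_3) ⋊ Z_2

G has two connected components, {b, d, f} and {a, c, e}; each is 2-regular, so G = C_3 ⊔ C_3. Aut of a disjoint union of two copies of C_3 is the wreath product D_3 ≀ Z_2, of order 2·6² = 72.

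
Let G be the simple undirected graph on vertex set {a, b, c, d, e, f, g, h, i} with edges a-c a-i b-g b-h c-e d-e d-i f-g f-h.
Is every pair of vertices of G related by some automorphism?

No

G has two connected components, {a, c, d, e, i} and {b, f, g, h}; each is 2-regular, so G = C_5 ⊔ C_4. The orbit of a under Aut(G) is {a, c, d, e, i}, which does not contain b, so G is not vertex-transitive.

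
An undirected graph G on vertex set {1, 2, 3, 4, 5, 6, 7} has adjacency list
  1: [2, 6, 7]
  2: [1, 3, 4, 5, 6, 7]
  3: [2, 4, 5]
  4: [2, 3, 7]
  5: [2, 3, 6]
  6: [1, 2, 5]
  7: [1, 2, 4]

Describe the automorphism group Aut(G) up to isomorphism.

D_6

Vertex 2 is the unique vertex of degree 6; the remaining 6 vertices each have degree 3 and induce a cycle, so G is the wheel on 7 vertices with hub 2. Every automorphism fixes the hub and acts on the rim 6-cycle, so Aut(G) ≅ Aut(C_6) = D_6 of order 12.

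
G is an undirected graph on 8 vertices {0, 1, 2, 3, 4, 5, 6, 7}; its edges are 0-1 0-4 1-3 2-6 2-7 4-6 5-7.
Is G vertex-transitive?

Automorphisms preserve degree, but G has vertices of degree 1 and vertices of degree 2; no automorphism maps one to the other, so G is not vertex-transitive.

No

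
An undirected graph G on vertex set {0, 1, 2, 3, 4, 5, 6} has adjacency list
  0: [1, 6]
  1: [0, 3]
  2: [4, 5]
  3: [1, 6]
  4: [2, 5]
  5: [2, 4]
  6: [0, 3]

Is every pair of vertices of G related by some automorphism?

No

G has two connected components, {0, 1, 3, 6} and {2, 4, 5}; each is 2-regular, so G = C_4 ⊔ C_3. The orbit of 0 under Aut(G) is {0, 1, 3, 6}, which does not contain 2, so G is not vertex-transitive.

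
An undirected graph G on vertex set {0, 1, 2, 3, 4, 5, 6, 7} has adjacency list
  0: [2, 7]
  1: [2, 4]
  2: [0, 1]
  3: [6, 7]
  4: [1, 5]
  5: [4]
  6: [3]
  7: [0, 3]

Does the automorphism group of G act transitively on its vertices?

Automorphisms preserve degree, but G has vertices of degree 1 and vertices of degree 2; no automorphism maps one to the other, so G is not vertex-transitive.

No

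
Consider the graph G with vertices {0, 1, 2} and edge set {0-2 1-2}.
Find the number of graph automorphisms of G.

2

The degree sequence is [1, 1, 2]; the two degree-1 vertices 0 and 1 are the ends of a path, so G = P_3. A path has exactly one nontrivial symmetry — reversal — giving Aut(G) of order 2.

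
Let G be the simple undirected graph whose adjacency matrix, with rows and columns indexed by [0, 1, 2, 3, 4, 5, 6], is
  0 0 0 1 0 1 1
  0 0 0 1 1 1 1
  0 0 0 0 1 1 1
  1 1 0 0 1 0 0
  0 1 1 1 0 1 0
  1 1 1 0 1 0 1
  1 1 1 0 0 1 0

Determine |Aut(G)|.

The degree sequence is [3, 4, 3, 3, 4, 5, 4]. Checking the degree-preserving permutations of the vertex set shows that none except the identity preserves every edge, so Aut(G) is trivial.

1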